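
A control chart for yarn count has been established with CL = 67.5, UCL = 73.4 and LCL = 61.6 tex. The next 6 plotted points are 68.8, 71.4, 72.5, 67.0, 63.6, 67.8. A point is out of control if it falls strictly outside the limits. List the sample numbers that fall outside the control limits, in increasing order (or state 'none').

All 6 points lie within [61.6, 73.4].

none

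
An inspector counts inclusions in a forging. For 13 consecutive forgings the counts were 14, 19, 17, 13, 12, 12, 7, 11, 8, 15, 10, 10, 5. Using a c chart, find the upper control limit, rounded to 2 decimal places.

c̄ = (14 + 19 + 17 + 13 + 12 + 12 + 7 + 11 + 8 + 15 + 10 + 10 + 5) / 13 = 153 / 13 = 11.7692
UCL = c̄ + 3√c̄ = 11.7692 + 3 × √11.7692 = 11.7692 + 3 × 3.4306 = 22.0611

22.06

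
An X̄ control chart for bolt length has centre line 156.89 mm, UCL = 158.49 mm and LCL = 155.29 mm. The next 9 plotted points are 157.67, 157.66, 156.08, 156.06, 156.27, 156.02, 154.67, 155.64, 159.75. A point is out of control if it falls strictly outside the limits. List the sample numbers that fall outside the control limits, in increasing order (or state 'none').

Compare each point to [155.29, 158.49]: sample 7 = 154.67 < LCL; sample 9 = 159.75 > UCL.

7, 9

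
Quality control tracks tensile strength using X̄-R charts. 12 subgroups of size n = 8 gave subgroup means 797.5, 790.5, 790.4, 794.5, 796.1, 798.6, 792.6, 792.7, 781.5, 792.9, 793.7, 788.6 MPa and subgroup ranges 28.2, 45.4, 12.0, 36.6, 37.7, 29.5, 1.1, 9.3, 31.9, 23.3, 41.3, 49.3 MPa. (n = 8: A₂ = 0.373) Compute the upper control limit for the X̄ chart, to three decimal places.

X̄̄ = (797.5 + 790.5 + 790.4 + 794.5 + 796.1 + 798.6 + 792.6 + 792.7 + 781.5 + 792.9 + 793.7 + 788.6) / 12 = 9509.6000 / 12 = 792.4667
R̄ = (28.2 + 45.4 + 12.0 + 36.6 + 37.7 + 29.5 + 1.1 + 9.3 + 31.9 + 23.3 + 41.3 + 49.3) / 12 = 345.6000 / 12 = 28.8000
UCL = X̄̄ + A₂·R̄ = 792.4667 + 0.373 × 28.8000 = 803.2091

803.209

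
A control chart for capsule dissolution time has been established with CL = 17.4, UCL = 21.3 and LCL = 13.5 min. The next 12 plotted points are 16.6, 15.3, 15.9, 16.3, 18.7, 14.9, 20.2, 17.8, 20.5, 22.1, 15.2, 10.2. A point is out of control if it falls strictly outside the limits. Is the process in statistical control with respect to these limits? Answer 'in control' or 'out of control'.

Compare each point to [13.5, 21.3]: sample 10 = 22.1 > UCL; sample 12 = 10.2 < LCL.

out of control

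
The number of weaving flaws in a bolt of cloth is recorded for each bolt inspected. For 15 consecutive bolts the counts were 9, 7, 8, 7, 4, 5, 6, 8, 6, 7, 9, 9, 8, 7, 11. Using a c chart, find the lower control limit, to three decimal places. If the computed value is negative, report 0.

c̄ = (9 + 7 + 8 + 7 + 4 + 5 + 6 + 8 + 6 + 7 + 9 + 9 + 8 + 7 + 11) / 15 = 111 / 15 = 7.4000
LCL = c̄ − 3√c̄ = 7.4000 − 3 × 2.7203 = -0.7609 → 0 (cannot be negative)

0.000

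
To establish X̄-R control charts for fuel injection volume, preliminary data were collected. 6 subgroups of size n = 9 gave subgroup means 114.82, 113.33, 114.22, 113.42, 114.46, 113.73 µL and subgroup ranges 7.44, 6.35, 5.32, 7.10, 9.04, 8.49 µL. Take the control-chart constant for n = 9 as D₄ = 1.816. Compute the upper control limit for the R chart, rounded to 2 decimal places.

R̄ = (7.44 + 6.35 + 5.32 + 7.10 + 9.04 + 8.49) / 6 = 43.7400 / 6 = 7.2900
UCL_R = D₄·R̄ = 1.816 × 7.2900 = 13.2386

13.24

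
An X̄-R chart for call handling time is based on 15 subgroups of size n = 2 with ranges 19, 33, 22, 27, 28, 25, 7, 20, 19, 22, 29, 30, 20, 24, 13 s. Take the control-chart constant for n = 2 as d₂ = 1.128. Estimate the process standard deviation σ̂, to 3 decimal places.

R̄ = (19 + 33 + 22 + 27 + 28 + 25 + 7 + 20 + 19 + 22 + 29 + 30 + 20 + 24 + 13) / 15 = 22.5333
σ̂ = R̄ / d₂ = 22.5333 / 1.128 = 19.9764

19.976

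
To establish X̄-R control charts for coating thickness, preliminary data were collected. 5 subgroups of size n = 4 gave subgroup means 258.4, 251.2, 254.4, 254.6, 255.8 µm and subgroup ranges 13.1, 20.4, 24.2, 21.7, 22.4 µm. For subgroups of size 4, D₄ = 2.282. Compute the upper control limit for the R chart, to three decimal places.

46.462

R̄ = (13.1 + 20.4 + 24.2 + 21.7 + 22.4) / 5 = 101.8000 / 5 = 20.3600
UCL_R = D₄·R̄ = 2.282 × 20.3600 = 46.4615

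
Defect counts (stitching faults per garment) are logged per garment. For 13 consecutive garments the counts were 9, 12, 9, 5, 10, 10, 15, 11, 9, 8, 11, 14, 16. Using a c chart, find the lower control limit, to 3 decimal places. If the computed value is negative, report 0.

c̄ = (9 + 12 + 9 + 5 + 10 + 10 + 15 + 11 + 9 + 8 + 11 + 14 + 16) / 13 = 139 / 13 = 10.6923
LCL = c̄ − 3√c̄ = 10.6923 − 3 × 3.2699 = 0.8826

0.883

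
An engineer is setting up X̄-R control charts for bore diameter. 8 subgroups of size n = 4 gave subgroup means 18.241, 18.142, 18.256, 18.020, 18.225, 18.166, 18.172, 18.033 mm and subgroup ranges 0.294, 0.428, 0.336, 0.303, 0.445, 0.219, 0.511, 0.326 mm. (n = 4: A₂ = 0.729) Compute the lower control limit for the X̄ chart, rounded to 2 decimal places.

X̄̄ = (18.241 + 18.142 + 18.256 + 18.020 + 18.225 + 18.166 + 18.172 + 18.033) / 8 = 145.2550 / 8 = 18.1569
R̄ = (0.294 + 0.428 + 0.336 + 0.303 + 0.445 + 0.219 + 0.511 + 0.326) / 8 = 2.8620 / 8 = 0.3578
LCL = X̄̄ − A₂·R̄ = 18.1569 − 0.729 × 0.3578 = 17.8961

17.90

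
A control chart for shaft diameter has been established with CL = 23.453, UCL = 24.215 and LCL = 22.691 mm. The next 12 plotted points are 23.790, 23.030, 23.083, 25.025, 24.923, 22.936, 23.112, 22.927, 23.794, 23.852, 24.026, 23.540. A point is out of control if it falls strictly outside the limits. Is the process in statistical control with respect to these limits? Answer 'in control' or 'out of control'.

Compare each point to [22.691, 24.215]: sample 4 = 25.025 > UCL; sample 5 = 24.923 > UCL.

out of control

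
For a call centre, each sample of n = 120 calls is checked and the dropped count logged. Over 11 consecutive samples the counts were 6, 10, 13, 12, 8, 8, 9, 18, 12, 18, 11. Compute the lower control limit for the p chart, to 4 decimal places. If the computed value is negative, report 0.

p̄ = Σdᵢ / (k·n) = 125 / (11 × 120) = 0.09470
LCL = p̄ − 3·√(p̄(1−p̄)/n) = 0.09470 − 3 × 0.02673 = 0.01451

0.0145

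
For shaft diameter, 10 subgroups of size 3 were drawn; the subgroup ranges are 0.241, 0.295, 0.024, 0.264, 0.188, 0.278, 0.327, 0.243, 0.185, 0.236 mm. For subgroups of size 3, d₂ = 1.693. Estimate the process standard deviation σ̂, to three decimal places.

0.135

R̄ = (0.241 + 0.295 + 0.024 + 0.264 + 0.188 + 0.278 + 0.327 + 0.243 + 0.185 + 0.236) / 10 = 0.2281
σ̂ = R̄ / d₂ = 0.2281 / 1.693 = 0.1347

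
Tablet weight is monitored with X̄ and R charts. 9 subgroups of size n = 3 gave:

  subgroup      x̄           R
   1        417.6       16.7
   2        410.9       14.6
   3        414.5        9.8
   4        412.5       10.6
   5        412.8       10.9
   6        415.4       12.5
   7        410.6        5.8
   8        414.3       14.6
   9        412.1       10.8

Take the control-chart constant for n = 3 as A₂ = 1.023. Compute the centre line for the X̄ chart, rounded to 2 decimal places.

413.41

X̄̄ = (417.6 + 410.9 + 414.5 + 412.5 + 412.8 + 415.4 + 410.6 + 414.3 + 412.1) / 9 = 3720.7000 / 9 = 413.4111
CL = X̄̄ = 413.4111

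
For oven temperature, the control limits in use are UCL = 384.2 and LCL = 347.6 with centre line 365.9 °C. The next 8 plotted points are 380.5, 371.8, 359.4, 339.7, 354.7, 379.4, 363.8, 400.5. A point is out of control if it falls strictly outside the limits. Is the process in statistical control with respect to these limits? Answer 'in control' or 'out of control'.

Compare each point to [347.6, 384.2]: sample 4 = 339.7 < LCL; sample 8 = 400.5 > UCL.

out of control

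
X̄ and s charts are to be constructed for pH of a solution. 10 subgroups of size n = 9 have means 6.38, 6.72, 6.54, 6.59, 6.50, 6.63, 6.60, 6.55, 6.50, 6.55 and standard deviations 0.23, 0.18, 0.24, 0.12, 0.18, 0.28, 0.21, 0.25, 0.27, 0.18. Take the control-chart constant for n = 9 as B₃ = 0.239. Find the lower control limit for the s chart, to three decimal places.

s̄ = (0.23 + 0.18 + 0.24 + 0.12 + 0.18 + 0.28 + 0.21 + 0.25 + 0.27 + 0.18) / 10 = 0.2140
LCL_s = B₃·s̄ = 0.239 × 0.2140 = 0.0511

0.051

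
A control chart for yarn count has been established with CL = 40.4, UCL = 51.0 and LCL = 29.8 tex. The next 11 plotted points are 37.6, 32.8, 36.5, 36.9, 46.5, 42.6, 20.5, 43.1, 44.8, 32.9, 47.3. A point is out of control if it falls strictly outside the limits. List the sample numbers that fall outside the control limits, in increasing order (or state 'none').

7

Compare each point to [29.8, 51.0]: sample 7 = 20.5 < LCL.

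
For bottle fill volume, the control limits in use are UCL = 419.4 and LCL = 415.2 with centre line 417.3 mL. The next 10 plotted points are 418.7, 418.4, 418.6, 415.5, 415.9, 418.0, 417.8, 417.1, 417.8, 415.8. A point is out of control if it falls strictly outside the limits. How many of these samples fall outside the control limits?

0

All 10 points lie within [415.2, 419.4].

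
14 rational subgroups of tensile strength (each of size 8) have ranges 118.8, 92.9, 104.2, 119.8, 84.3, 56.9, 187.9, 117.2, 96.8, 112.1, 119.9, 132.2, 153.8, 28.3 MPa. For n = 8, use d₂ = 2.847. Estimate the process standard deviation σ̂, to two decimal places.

R̄ = (118.8 + 92.9 + 104.2 + 119.8 + 84.3 + 56.9 + 187.9 + 117.2 + 96.8 + 112.1 + 119.9 + 132.2 + 153.8 + 28.3) / 14 = 108.9357
σ̂ = R̄ / d₂ = 108.9357 / 2.847 = 38.2633

38.26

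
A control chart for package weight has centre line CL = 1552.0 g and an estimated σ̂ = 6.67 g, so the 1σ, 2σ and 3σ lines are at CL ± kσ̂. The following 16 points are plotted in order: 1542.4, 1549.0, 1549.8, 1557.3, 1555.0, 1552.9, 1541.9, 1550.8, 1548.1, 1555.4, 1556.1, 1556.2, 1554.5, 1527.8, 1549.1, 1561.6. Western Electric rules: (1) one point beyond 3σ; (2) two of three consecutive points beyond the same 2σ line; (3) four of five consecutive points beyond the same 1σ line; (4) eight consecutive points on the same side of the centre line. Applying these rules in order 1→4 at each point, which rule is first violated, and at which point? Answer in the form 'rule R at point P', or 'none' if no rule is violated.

rule 1 at point 14

Zone of each point (C = within 1σ̂, B = 1σ̂–2σ̂, A = 2σ̂–3σ̂, * = beyond 3σ̂; sign = side of CL): 1:-B, 2:-C, 3:-C, 4:+C, 5:+C, 6:+C, 7:-B, 8:-C, 9:-C, 10:+C, 11:+C, 12:+C, 13:+C, 14:-*, 15:-C, 16:+B
Rule 1 (one point beyond the 3σ limits) is satisfied at point 14.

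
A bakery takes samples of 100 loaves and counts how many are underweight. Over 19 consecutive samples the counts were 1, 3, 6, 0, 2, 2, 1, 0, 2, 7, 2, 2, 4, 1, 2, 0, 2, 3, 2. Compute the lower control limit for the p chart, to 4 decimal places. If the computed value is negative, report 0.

0.0000

p̄ = Σdᵢ / (k·n) = 42 / (19 × 100) = 0.02211
LCL = p̄ − 3·√(p̄(1−p̄)/n) = 0.02211 − 3 × 0.01470 = -0.02200 → 0 (negative, so LCL = 0)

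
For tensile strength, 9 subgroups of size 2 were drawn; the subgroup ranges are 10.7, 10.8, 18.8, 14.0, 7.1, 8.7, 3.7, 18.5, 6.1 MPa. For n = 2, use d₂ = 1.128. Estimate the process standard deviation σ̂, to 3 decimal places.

9.693

R̄ = (10.7 + 10.8 + 18.8 + 14.0 + 7.1 + 8.7 + 3.7 + 18.5 + 6.1) / 9 = 10.9333
σ̂ = R̄ / d₂ = 10.9333 / 1.128 = 9.6927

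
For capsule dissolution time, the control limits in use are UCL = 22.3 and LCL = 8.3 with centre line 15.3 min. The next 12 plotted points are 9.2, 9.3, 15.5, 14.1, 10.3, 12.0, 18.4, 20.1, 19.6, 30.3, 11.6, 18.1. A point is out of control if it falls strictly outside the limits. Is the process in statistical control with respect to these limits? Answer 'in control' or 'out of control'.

Compare each point to [8.3, 22.3]: sample 10 = 30.3 > UCL.

out of control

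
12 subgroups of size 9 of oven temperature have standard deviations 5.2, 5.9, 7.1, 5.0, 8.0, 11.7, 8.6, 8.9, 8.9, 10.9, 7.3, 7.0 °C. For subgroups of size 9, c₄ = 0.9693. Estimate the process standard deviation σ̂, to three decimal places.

8.124

s̄ = (5.2 + 5.9 + 7.1 + 5.0 + 8.0 + 11.7 + 8.6 + 8.9 + 8.9 + 10.9 + 7.3 + 7.0) / 12 = 7.8750
σ̂ = s̄ / c₄ = 7.8750 / 0.9693 = 8.1244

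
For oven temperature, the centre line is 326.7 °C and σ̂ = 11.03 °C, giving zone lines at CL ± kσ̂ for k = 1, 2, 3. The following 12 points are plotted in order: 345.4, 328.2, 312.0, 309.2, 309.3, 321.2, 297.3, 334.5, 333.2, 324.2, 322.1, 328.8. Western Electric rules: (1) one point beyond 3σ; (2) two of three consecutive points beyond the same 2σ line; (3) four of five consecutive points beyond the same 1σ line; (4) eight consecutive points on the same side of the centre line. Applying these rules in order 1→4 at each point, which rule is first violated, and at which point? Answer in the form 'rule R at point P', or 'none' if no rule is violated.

rule 3 at point 7

Zone of each point (C = within 1σ̂, B = 1σ̂–2σ̂, A = 2σ̂–3σ̂, * = beyond 3σ̂; sign = side of CL): 1:+B, 2:+C, 3:-B, 4:-B, 5:-B, 6:-C, 7:-A, 8:+C, 9:+C, 10:-C, 11:-C, 12:+C
Rule 3 (four of five consecutive points beyond the same 1σ limit) is satisfied at point 7.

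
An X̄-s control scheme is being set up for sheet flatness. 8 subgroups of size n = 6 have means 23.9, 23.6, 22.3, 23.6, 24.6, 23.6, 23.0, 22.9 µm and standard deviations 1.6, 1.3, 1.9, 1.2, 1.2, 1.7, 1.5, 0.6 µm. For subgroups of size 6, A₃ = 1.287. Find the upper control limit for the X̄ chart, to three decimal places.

25.207

X̄̄ = (23.9 + 23.6 + 22.3 + 23.6 + 24.6 + 23.6 + 23.0 + 22.9) / 8 = 23.4375
s̄ = (1.6 + 1.3 + 1.9 + 1.2 + 1.2 + 1.7 + 1.5 + 0.6) / 8 = 1.3750
UCL = X̄̄ + A₃·s̄ = 23.4375 + 1.287 × 1.3750 = 25.2071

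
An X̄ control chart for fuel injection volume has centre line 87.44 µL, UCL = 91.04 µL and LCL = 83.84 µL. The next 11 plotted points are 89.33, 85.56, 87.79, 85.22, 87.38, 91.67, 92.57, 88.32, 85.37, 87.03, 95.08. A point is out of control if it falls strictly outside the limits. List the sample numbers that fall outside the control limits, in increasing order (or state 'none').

6, 7, 11

Compare each point to [83.84, 91.04]: sample 6 = 91.67 > UCL; sample 7 = 92.57 > UCL; sample 11 = 95.08 > UCL.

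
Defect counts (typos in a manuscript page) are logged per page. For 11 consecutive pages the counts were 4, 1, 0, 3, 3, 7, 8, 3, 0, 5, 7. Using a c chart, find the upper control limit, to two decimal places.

c̄ = (4 + 1 + 0 + 3 + 3 + 7 + 8 + 3 + 0 + 5 + 7) / 11 = 41 / 11 = 3.7273
UCL = c̄ + 3√c̄ = 3.7273 + 3 × √3.7273 = 3.7273 + 3 × 1.9306 = 9.5191

9.52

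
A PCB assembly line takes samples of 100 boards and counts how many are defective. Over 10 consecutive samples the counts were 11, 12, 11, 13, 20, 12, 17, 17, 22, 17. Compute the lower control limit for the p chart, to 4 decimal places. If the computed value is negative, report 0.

p̄ = Σdᵢ / (k·n) = 152 / (10 × 100) = 0.15200
LCL = p̄ − 3·√(p̄(1−p̄)/n) = 0.15200 − 3 × 0.03590 = 0.04429

0.0443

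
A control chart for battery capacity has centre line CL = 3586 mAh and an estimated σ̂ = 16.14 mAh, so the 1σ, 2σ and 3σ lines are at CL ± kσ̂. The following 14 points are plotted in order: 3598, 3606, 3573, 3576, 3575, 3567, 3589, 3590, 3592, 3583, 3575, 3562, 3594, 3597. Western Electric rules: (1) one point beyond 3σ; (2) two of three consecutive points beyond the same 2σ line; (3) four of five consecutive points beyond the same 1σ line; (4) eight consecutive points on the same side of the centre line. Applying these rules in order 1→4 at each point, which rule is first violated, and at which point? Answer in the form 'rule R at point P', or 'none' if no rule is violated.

none

Zone of each point (C = within 1σ̂, B = 1σ̂–2σ̂, A = 2σ̂–3σ̂, * = beyond 3σ̂; sign = side of CL): 1:+C, 2:+B, 3:-C, 4:-C, 5:-C, 6:-B, 7:+C, 8:+C, 9:+C, 10:-C, 11:-C, 12:-B, 13:+C, 14:+C
No rule fires across all 14 points.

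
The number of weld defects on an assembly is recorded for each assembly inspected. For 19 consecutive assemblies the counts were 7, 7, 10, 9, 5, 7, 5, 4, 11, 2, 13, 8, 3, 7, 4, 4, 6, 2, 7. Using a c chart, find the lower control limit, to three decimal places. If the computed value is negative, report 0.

c̄ = (7 + 7 + 10 + 9 + 5 + 7 + 5 + 4 + 11 + 2 + 13 + 8 + 3 + 7 + 4 + 4 + 6 + 2 + 7) / 19 = 121 / 19 = 6.3684
LCL = c̄ − 3√c̄ = 6.3684 − 3 × 2.5236 = -1.2023 → 0 (cannot be negative)

0.000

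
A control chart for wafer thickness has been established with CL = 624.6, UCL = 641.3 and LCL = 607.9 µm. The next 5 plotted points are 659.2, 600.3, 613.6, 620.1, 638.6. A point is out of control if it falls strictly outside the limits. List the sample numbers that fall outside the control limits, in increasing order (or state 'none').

Compare each point to [607.9, 641.3]: sample 1 = 659.2 > UCL; sample 2 = 600.3 < LCL.

1, 2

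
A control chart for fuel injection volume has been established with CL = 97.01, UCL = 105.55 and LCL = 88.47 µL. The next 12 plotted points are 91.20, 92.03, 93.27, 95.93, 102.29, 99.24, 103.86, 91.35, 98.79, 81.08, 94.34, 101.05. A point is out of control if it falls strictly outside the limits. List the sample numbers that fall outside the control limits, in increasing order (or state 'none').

Compare each point to [88.47, 105.55]: sample 10 = 81.08 < LCL.

10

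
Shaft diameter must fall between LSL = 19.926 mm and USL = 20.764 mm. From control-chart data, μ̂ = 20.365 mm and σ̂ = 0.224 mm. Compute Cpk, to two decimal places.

Cpu = (USL − μ̂) / (3σ̂) = (20.764 − 20.365) / (3 × 0.224) = 0.5938; Cpl = (μ̂ − LSL) / (3σ̂) = (20.365 − 19.926) / (3 × 0.224) = 0.6533; Cpk = min(Cpu, Cpl) = 0.5938

0.59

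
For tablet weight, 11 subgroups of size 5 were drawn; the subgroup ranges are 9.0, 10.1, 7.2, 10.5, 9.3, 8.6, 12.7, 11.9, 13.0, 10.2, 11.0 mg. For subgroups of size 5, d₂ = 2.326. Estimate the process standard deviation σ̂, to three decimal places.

4.436

R̄ = (9.0 + 10.1 + 7.2 + 10.5 + 9.3 + 8.6 + 12.7 + 11.9 + 13.0 + 10.2 + 11.0) / 11 = 10.3182
σ̂ = R̄ / d₂ = 10.3182 / 2.326 = 4.4360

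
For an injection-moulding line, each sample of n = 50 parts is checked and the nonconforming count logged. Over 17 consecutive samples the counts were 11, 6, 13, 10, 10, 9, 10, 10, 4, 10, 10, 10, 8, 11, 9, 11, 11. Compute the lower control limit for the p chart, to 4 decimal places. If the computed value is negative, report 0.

p̄ = Σdᵢ / (k·n) = 163 / (17 × 50) = 0.19176
LCL = p̄ − 3·√(p̄(1−p̄)/n) = 0.19176 − 3 × 0.05568 = 0.02474

0.0247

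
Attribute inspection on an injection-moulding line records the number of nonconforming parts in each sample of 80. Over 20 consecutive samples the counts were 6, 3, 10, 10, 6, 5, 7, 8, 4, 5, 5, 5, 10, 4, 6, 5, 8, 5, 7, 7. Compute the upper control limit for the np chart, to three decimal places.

13.527

p̄ = Σdᵢ / (k·n) = 126 / (20 × 80) = 0.07875
UCL = np̄ + 3·√(np̄(1−p̄)) = 6.3000 + 3 × √(6.3000×0.92125) = 6.3000 + 3 × 2.4091 = 13.5274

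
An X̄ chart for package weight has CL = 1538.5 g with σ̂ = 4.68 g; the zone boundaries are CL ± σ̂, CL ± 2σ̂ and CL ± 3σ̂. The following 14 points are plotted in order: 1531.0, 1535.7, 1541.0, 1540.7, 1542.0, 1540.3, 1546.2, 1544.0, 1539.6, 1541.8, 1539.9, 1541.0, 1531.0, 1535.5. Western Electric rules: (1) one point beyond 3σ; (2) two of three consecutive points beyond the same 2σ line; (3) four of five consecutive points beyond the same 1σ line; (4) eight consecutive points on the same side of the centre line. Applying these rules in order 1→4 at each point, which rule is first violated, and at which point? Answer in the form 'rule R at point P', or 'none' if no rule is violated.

rule 4 at point 10

Zone of each point (C = within 1σ̂, B = 1σ̂–2σ̂, A = 2σ̂–3σ̂, * = beyond 3σ̂; sign = side of CL): 1:-B, 2:-C, 3:+C, 4:+C, 5:+C, 6:+C, 7:+B, 8:+B, 9:+C, 10:+C, 11:+C, 12:+C, 13:-B, 14:-C
Rule 4 (eight consecutive points on the same side of the centre line) is satisfied at point 10.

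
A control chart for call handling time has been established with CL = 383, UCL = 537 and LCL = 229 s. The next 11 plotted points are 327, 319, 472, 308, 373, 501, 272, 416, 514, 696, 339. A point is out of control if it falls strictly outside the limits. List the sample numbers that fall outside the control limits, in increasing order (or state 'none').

10

Compare each point to [229, 537]: sample 10 = 696 > UCL.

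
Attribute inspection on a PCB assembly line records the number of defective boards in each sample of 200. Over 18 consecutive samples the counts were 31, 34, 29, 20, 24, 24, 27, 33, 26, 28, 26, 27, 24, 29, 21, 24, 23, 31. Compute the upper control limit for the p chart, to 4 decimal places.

0.2058

p̄ = Σdᵢ / (k·n) = 481 / (18 × 200) = 0.13361
UCL = p̄ + 3·√(p̄(1−p̄)/n) = 0.13361 + 3 × √(0.13361×0.86639/200) = 0.13361 + 3 × 0.02406 = 0.20579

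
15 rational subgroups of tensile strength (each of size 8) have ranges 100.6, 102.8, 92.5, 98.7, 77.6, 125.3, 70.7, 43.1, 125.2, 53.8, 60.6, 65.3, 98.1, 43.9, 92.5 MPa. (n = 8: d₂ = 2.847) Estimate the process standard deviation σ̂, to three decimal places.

29.287

R̄ = (100.6 + 102.8 + 92.5 + 98.7 + 77.6 + 125.3 + 70.7 + 43.1 + 125.2 + 53.8 + 60.6 + 65.3 + 98.1 + 43.9 + 92.5) / 15 = 83.3800
σ̂ = R̄ / d₂ = 83.3800 / 2.847 = 29.2870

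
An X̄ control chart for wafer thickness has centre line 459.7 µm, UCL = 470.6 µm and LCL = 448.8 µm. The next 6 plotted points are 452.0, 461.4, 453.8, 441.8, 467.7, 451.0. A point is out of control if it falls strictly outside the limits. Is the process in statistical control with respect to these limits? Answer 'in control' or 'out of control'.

Compare each point to [448.8, 470.6]: sample 4 = 441.8 < LCL.

out of control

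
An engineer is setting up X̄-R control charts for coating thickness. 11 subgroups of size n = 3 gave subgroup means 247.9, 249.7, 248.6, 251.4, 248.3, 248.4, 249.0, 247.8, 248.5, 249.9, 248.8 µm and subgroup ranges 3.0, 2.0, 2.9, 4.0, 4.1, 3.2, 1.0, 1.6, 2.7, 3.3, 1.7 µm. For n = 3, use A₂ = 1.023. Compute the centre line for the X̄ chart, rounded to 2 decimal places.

X̄̄ = (247.9 + 249.7 + 248.6 + 251.4 + 248.3 + 248.4 + 249.0 + 247.8 + 248.5 + 249.9 + 248.8) / 11 = 2738.3000 / 11 = 248.9364
CL = X̄̄ = 248.9364

248.94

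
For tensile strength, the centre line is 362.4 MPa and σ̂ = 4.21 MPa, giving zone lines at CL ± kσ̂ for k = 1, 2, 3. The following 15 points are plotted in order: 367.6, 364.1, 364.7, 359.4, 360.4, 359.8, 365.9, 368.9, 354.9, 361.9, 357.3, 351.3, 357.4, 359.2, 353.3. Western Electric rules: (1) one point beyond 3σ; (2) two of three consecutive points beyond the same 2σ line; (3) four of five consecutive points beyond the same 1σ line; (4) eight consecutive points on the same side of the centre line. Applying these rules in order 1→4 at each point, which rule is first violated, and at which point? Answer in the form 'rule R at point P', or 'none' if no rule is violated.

rule 3 at point 13

Zone of each point (C = within 1σ̂, B = 1σ̂–2σ̂, A = 2σ̂–3σ̂, * = beyond 3σ̂; sign = side of CL): 1:+B, 2:+C, 3:+C, 4:-C, 5:-C, 6:-C, 7:+C, 8:+B, 9:-B, 10:-C, 11:-B, 12:-A, 13:-B, 14:-C, 15:-A
Rule 3 (four of five consecutive points beyond the same 1σ limit) is satisfied at point 13.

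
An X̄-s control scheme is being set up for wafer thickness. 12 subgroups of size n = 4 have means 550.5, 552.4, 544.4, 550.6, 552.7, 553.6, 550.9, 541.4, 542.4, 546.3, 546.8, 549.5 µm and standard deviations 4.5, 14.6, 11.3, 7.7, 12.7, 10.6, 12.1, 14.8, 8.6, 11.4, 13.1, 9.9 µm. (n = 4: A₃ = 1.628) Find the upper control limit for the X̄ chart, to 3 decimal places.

566.271

X̄̄ = (550.5 + 552.4 + 544.4 + 550.6 + 552.7 + 553.6 + 550.9 + 541.4 + 542.4 + 546.3 + 546.8 + 549.5) / 12 = 548.4583
s̄ = (4.5 + 14.6 + 11.3 + 7.7 + 12.7 + 10.6 + 12.1 + 14.8 + 8.6 + 11.4 + 13.1 + 9.9) / 12 = 10.9417
UCL = X̄̄ + A₃·s̄ = 548.4583 + 1.628 × 10.9417 = 566.2714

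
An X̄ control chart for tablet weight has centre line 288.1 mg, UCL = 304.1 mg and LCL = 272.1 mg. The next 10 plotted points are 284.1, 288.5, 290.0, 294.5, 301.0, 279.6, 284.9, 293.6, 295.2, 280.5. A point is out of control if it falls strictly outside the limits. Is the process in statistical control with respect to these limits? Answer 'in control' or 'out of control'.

All 10 points lie within [272.1, 304.1].

in control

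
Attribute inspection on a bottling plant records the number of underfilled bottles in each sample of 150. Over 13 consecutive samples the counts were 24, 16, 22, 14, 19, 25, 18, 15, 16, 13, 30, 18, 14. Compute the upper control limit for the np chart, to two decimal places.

30.93

p̄ = Σdᵢ / (k·n) = 244 / (13 × 150) = 0.12513
UCL = np̄ + 3·√(np̄(1−p̄)) = 18.7692 + 3 × √(18.7692×0.87487) = 18.7692 + 3 × 4.0522 = 30.9260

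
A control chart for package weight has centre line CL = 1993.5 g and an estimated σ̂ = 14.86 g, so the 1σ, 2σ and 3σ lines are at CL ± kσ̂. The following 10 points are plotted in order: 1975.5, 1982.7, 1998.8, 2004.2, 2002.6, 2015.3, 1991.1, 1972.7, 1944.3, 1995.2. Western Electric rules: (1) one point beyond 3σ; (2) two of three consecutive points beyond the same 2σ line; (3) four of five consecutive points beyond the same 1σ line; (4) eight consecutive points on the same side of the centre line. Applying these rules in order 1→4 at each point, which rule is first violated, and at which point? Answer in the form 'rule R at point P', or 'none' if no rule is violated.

rule 1 at point 9

Zone of each point (C = within 1σ̂, B = 1σ̂–2σ̂, A = 2σ̂–3σ̂, * = beyond 3σ̂; sign = side of CL): 1:-B, 2:-C, 3:+C, 4:+C, 5:+C, 6:+B, 7:-C, 8:-B, 9:-*, 10:+C
Rule 1 (one point beyond the 3σ limits) is satisfied at point 9.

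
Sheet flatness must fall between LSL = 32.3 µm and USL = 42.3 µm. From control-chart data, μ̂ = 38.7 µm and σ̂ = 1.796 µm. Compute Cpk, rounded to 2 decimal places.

0.67

Cpu = (USL − μ̂) / (3σ̂) = (42.3 − 38.7) / (3 × 1.796) = 0.6682; Cpl = (μ̂ − LSL) / (3σ̂) = (38.7 − 32.3) / (3 × 1.796) = 1.1878; Cpk = min(Cpu, Cpl) = 0.6682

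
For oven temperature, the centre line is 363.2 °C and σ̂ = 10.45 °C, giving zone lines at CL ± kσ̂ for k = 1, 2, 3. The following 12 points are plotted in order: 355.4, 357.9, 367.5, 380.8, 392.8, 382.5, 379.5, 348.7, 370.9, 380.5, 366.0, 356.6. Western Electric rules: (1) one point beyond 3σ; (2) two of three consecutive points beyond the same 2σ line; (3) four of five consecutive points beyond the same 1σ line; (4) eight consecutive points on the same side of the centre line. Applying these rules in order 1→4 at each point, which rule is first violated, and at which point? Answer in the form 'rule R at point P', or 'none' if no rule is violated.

rule 3 at point 7

Zone of each point (C = within 1σ̂, B = 1σ̂–2σ̂, A = 2σ̂–3σ̂, * = beyond 3σ̂; sign = side of CL): 1:-C, 2:-C, 3:+C, 4:+B, 5:+A, 6:+B, 7:+B, 8:-B, 9:+C, 10:+B, 11:+C, 12:-C
Rule 3 (four of five consecutive points beyond the same 1σ limit) is satisfied at point 7.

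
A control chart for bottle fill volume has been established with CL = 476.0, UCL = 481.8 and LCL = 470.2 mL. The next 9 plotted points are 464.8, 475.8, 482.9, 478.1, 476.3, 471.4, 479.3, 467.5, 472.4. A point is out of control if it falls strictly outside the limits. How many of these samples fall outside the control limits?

3

Compare each point to [470.2, 481.8]: sample 1 = 464.8 < LCL; sample 3 = 482.9 > UCL; sample 8 = 467.5 < LCL.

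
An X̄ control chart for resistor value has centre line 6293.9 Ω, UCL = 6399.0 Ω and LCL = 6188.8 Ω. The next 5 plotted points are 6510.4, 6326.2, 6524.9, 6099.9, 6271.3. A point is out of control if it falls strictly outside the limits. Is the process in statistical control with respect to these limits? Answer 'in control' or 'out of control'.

out of control

Compare each point to [6188.8, 6399.0]: sample 1 = 6510.4 > UCL; sample 3 = 6524.9 > UCL; sample 4 = 6099.9 < LCL.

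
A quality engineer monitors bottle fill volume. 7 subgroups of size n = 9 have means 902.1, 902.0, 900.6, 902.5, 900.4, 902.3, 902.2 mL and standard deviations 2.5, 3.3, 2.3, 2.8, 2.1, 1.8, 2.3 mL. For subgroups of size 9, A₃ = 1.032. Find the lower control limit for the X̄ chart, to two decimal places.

X̄̄ = (902.1 + 902.0 + 900.6 + 902.5 + 900.4 + 902.3 + 902.2) / 7 = 901.7286
s̄ = (2.5 + 3.3 + 2.3 + 2.8 + 2.1 + 1.8 + 2.3) / 7 = 2.4429
LCL = X̄̄ − A₃·s̄ = 901.7286 − 1.032 × 2.4429 = 899.2075

899.21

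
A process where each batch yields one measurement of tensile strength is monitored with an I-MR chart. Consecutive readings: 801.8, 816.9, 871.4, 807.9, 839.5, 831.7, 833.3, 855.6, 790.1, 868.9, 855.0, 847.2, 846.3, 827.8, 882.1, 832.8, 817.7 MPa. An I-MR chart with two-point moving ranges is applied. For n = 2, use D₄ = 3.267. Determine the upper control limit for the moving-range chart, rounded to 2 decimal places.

102.20

Moving ranges: 15.1, 54.5, 63.5, 31.6, 7.8, 1.6, 22.3, 65.5, 78.8, 13.9, 7.8, 0.9, 18.5, 54.3, 49.3, 15.1; M̄R̄ = 500.5000 / 16 = 31.2812
UCL_MR = D₄·M̄R̄ = 3.267 × 31.2812 = 102.1958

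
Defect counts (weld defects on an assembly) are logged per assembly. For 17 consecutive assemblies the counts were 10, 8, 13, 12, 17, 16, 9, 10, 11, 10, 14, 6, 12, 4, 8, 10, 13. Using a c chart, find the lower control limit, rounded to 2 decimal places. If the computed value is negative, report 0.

c̄ = (10 + 8 + 13 + 12 + 17 + 16 + 9 + 10 + 11 + 10 + 14 + 6 + 12 + 4 + 8 + 10 + 13) / 17 = 183 / 17 = 10.7647
LCL = c̄ − 3√c̄ = 10.7647 − 3 × 3.2810 = 0.9218

0.92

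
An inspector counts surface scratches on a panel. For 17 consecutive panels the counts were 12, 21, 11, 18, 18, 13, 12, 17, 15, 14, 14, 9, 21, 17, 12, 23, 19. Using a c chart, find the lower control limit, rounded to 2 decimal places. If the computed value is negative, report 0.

c̄ = (12 + 21 + 11 + 18 + 18 + 13 + 12 + 17 + 15 + 14 + 14 + 9 + 21 + 17 + 12 + 23 + 19) / 17 = 266 / 17 = 15.6471
LCL = c̄ − 3√c̄ = 15.6471 − 3 × 3.9556 = 3.7801

3.78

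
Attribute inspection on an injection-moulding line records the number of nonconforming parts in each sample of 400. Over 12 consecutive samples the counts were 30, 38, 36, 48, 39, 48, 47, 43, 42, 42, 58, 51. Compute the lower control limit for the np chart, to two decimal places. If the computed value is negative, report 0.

24.82

p̄ = Σdᵢ / (k·n) = 522 / (12 × 400) = 0.10875
LCL = np̄ − 3·√(np̄(1−p̄)) = 43.5000 − 3 × 6.2265 = 24.8205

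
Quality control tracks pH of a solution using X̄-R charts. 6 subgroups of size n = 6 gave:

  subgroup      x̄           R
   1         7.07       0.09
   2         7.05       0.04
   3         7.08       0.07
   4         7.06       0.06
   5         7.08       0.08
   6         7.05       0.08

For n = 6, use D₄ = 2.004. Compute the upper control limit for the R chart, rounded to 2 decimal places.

0.14

R̄ = (0.09 + 0.04 + 0.07 + 0.06 + 0.08 + 0.08) / 6 = 0.4200 / 6 = 0.0700
UCL_R = D₄·R̄ = 2.004 × 0.0700 = 0.1403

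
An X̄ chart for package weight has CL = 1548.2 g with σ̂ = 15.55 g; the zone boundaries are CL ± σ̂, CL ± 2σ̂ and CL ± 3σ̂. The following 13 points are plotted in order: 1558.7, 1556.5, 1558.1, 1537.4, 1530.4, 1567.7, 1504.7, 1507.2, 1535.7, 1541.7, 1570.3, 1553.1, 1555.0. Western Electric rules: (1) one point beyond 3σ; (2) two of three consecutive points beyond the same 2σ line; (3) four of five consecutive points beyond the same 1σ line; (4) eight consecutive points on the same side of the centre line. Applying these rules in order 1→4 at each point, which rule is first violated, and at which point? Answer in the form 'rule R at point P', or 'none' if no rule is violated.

rule 2 at point 8

Zone of each point (C = within 1σ̂, B = 1σ̂–2σ̂, A = 2σ̂–3σ̂, * = beyond 3σ̂; sign = side of CL): 1:+C, 2:+C, 3:+C, 4:-C, 5:-B, 6:+B, 7:-A, 8:-A, 9:-C, 10:-C, 11:+B, 12:+C, 13:+C
Rule 2 (two of three consecutive points beyond the same 2σ limit) is satisfied at point 8.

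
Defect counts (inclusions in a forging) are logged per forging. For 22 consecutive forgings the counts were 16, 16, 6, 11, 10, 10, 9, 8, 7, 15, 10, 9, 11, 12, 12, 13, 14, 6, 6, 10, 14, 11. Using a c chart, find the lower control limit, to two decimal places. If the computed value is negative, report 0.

0.90

c̄ = (16 + 16 + 6 + 11 + 10 + 10 + 9 + 8 + 7 + 15 + 10 + 9 + 11 + 12 + 12 + 13 + 14 + 6 + 6 + 10 + 14 + 11) / 22 = 236 / 22 = 10.7273
LCL = c̄ − 3√c̄ = 10.7273 − 3 × 3.2753 = 0.9015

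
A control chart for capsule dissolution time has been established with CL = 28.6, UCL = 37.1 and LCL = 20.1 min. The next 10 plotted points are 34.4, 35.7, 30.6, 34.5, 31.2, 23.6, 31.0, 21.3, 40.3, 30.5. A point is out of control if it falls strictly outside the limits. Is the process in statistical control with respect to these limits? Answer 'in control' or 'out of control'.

out of control

Compare each point to [20.1, 37.1]: sample 9 = 40.3 > UCL.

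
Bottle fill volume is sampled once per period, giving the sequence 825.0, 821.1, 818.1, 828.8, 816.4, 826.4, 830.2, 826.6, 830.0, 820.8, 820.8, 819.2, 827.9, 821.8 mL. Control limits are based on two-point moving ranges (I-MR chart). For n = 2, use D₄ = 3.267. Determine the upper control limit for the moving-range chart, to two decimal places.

Moving ranges: 3.9, 3.0, 10.7, 12.4, 10.0, 3.8, 3.6, 3.4, 9.2, 0.0, 1.6, 8.7, 6.1; M̄R̄ = 76.4000 / 13 = 5.8769
UCL_MR = D₄·M̄R̄ = 3.267 × 5.8769 = 19.1999

19.20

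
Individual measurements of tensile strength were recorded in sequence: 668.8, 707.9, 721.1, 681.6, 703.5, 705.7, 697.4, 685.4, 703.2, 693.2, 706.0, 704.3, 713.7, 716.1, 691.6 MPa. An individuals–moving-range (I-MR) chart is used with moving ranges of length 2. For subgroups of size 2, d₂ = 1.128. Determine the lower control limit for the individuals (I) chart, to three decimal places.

659.161

X̄ = (668.8 + 707.9 + 721.1 + 681.6 + 703.5 + 705.7 + 697.4 + 685.4 + 703.2 + 693.2 + 706.0 + 704.3 + 713.7 + 716.1 + 691.6) / 15 = 699.9667
Moving ranges: 39.1, 13.2, 39.5, 21.9, 2.2, 8.3, 12.0, 17.8, 10.0, 12.8, 1.7, 9.4, 2.4, 24.5; M̄R̄ = 214.8000 / 14 = 15.3429
LCL = X̄ − 3·M̄R̄/d₂ = 699.9667 − 3 × 15.3429 / 1.128 = 659.1612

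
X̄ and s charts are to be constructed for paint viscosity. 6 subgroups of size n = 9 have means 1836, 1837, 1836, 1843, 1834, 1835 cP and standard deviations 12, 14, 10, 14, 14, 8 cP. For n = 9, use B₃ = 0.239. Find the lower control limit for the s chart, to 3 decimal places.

s̄ = (12 + 14 + 10 + 14 + 14 + 8) / 6 = 12.0000
LCL_s = B₃·s̄ = 0.239 × 12.0000 = 2.8680

2.868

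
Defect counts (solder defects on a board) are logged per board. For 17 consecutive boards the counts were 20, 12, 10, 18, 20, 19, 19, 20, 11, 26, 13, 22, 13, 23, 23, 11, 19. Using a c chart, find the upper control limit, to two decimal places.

c̄ = (20 + 12 + 10 + 18 + 20 + 19 + 19 + 20 + 11 + 26 + 13 + 22 + 13 + 23 + 23 + 11 + 19) / 17 = 299 / 17 = 17.5882
UCL = c̄ + 3√c̄ = 17.5882 + 3 × √17.5882 = 17.5882 + 3 × 4.1938 = 30.1697

30.17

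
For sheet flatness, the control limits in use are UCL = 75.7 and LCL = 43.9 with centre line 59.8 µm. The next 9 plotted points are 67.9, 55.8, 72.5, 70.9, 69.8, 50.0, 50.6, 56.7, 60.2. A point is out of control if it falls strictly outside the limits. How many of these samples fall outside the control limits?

All 9 points lie within [43.9, 75.7].

0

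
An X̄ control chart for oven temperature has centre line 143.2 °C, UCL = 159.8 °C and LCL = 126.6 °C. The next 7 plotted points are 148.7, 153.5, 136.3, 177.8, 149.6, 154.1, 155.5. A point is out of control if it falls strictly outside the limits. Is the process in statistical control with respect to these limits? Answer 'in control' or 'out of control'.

out of control

Compare each point to [126.6, 159.8]: sample 4 = 177.8 > UCL.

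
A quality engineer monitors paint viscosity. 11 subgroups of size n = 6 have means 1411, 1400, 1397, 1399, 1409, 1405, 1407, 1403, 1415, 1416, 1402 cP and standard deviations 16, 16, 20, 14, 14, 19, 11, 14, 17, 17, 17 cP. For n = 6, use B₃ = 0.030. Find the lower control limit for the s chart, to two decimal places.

0.48

s̄ = (16 + 16 + 20 + 14 + 14 + 19 + 11 + 14 + 17 + 17 + 17) / 11 = 15.9091
LCL_s = B₃·s̄ = 0.030 × 15.9091 = 0.4773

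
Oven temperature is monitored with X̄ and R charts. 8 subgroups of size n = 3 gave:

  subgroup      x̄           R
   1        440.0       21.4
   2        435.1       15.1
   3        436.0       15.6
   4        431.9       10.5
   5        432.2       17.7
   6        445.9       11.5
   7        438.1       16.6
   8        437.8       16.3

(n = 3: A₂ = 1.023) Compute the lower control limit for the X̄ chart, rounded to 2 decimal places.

X̄̄ = (440.0 + 435.1 + 436.0 + 431.9 + 432.2 + 445.9 + 438.1 + 437.8) / 8 = 3497.0000 / 8 = 437.1250
R̄ = (21.4 + 15.1 + 15.6 + 10.5 + 17.7 + 11.5 + 16.6 + 16.3) / 8 = 124.7000 / 8 = 15.5875
LCL = X̄̄ − A₂·R̄ = 437.1250 − 1.023 × 15.5875 = 421.1790

421.18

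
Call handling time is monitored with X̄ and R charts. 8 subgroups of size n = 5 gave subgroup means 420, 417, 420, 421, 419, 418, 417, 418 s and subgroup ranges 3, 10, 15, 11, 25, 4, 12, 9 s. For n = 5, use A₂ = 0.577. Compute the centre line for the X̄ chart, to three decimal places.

X̄̄ = (420 + 417 + 420 + 421 + 419 + 418 + 417 + 418) / 8 = 3350.0000 / 8 = 418.7500
CL = X̄̄ = 418.7500

418.750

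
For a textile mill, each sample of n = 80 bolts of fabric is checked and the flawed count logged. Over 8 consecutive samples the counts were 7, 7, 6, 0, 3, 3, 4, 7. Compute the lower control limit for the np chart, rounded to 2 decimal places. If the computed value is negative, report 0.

p̄ = Σdᵢ / (k·n) = 37 / (8 × 80) = 0.05781
LCL = np̄ − 3·√(np̄(1−p̄)) = 4.6250 − 3 × 2.0875 = -1.6375 → 0 (negative, so LCL = 0)

0.00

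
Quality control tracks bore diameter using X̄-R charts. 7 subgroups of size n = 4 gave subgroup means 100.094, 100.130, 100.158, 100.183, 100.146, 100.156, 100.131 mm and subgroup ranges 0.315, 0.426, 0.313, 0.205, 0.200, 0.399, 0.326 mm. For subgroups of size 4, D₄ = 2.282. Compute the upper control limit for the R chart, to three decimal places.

R̄ = (0.315 + 0.426 + 0.313 + 0.205 + 0.200 + 0.399 + 0.326) / 7 = 2.1840 / 7 = 0.3120
UCL_R = D₄·R̄ = 2.282 × 0.3120 = 0.7120

0.712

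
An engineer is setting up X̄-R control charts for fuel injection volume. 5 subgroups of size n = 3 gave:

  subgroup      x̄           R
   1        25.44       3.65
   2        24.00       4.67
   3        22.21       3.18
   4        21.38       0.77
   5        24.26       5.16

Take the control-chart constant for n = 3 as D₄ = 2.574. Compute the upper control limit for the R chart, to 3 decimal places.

R̄ = (3.65 + 4.67 + 3.18 + 0.77 + 5.16) / 5 = 17.4300 / 5 = 3.4860
UCL_R = D₄·R̄ = 2.574 × 3.4860 = 8.9730

8.973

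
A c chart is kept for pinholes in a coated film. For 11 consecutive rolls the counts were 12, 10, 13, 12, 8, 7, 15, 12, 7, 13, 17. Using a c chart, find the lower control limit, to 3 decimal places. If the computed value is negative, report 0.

1.301

c̄ = (12 + 10 + 13 + 12 + 8 + 7 + 15 + 12 + 7 + 13 + 17) / 11 = 126 / 11 = 11.4545
LCL = c̄ − 3√c̄ = 11.4545 − 3 × 3.3845 = 1.3012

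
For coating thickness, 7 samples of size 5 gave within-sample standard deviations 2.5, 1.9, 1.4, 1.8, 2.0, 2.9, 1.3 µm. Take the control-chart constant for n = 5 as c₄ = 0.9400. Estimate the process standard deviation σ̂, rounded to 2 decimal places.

s̄ = (2.5 + 1.9 + 1.4 + 1.8 + 2.0 + 2.9 + 1.3) / 7 = 1.9714
σ̂ = s̄ / c₄ = 1.9714 / 0.9400 = 2.0973

2.10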